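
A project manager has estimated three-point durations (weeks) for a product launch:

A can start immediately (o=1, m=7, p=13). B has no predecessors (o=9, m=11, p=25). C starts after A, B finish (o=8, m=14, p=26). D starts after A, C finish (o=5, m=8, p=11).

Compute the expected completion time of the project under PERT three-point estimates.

te_A = (1 + 4·7 + 13)/6 = 42/6 = 7
te_B = (9 + 4·11 + 25)/6 = 78/6 = 13
te_C = (8 + 4·14 + 26)/6 = 90/6 = 15
te_D = (5 + 4·8 + 11)/6 = 48/6 = 8

Forward pass:
ES_A = 0; EF_A = 7
ES_B = 0; EF_B = 13
ES_C = max(EF_A=7, EF_B=13) = 13; EF_C = 13+15 = 28
ES_D = max(EF_A=7, EF_C=28) = 28; EF_D = 28+8 = 36
Expected project duration μ = 36 weeks. Critical path: B → C → D.

36 weeks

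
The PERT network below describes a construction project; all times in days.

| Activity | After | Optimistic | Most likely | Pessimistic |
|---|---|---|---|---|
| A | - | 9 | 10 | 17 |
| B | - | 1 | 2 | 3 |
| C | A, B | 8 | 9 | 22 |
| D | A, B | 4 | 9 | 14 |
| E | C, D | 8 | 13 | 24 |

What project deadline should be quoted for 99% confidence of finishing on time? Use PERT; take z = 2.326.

te_A = (9 + 4·10 + 17)/6 = 66/6 = 11; σ²_A = ((17−9)/6)² = 1.778
te_B = (1 + 4·2 + 3)/6 = 12/6 = 2; σ²_B = ((3−1)/6)² = 0.111
te_C = (8 + 4·9 + 22)/6 = 66/6 = 11; σ²_C = ((22−8)/6)² = 5.444
te_D = (4 + 4·9 + 14)/6 = 54/6 = 9; σ²_D = ((14−4)/6)² = 2.778
te_E = (8 + 4·13 + 24)/6 = 84/6 = 14; σ²_E = ((24−8)/6)² = 7.111

Forward pass:
ES_A = 0; EF_A = 11
ES_B = 0; EF_B = 2
ES_C = max(EF_A=11, EF_B=2) = 11; EF_C = 11+11 = 22
ES_D = max(EF_A=11, EF_B=2) = 11; EF_D = 11+9 = 20
ES_E = max(EF_C=22, EF_D=20) = 22; EF_E = 22+14 = 36
Expected project duration μ = 36 days. Critical path: A → C → E.

Variance along critical path = 1.778 + 5.444 + 7.111 = 14.333; σ = 3.786 days.
D = μ + z·σ = 36 + 2.326·3.786 = 44.8 days

44.8 days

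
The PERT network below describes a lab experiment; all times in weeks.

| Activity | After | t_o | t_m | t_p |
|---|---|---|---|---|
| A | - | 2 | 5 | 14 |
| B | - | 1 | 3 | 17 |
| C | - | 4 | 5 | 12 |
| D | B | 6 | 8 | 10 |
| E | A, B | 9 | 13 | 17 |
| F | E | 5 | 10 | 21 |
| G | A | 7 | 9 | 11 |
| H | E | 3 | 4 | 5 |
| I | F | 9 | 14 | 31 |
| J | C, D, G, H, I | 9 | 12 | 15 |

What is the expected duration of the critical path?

te_A = (2 + 4·5 + 14)/6 = 36/6 = 6
te_B = (1 + 4·3 + 17)/6 = 30/6 = 5
te_C = (4 + 4·5 + 12)/6 = 36/6 = 6
te_D = (6 + 4·8 + 10)/6 = 48/6 = 8
te_E = (9 + 4·13 + 17)/6 = 78/6 = 13
te_F = (5 + 4·10 + 21)/6 = 66/6 = 11
te_G = (7 + 4·9 + 11)/6 = 54/6 = 9
te_H = (3 + 4·4 + 5)/6 = 24/6 = 4
te_I = (9 + 4·14 + 31)/6 = 96/6 = 16
te_J = (9 + 4·12 + 15)/6 = 72/6 = 12

Forward pass:
ES_A = 0; EF_A = 6
ES_B = 0; EF_B = 5
ES_C = 0; EF_C = 6
ES_D = 5; EF_D = 5+8 = 13
ES_E = max(EF_A=6, EF_B=5) = 6; EF_E = 6+13 = 19
ES_F = 19; EF_F = 19+11 = 30
ES_G = 6; EF_G = 6+9 = 15
ES_H = 19; EF_H = 19+4 = 23
ES_I = 30; EF_I = 30+16 = 46
ES_J = max(EF_C=6, EF_D=13, EF_G=15, EF_H=23, EF_I=46) = 46; EF_J = 46+12 = 58
Expected project duration μ = 58 weeks. Critical path: A → E → F → I → J.

58 weeks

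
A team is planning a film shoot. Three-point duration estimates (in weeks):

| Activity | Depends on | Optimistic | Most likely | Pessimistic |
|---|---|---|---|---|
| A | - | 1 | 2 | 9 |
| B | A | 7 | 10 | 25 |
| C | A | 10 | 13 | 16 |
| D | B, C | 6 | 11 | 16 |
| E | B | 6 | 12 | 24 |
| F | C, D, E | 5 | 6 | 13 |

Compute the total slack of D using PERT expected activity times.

1 weeks

te_A = (1 + 4·2 + 9)/6 = 18/6 = 3
te_B = (7 + 4·10 + 25)/6 = 72/6 = 12
te_C = (10 + 4·13 + 16)/6 = 78/6 = 13
te_D = (6 + 4·11 + 16)/6 = 66/6 = 11
te_E = (6 + 4·12 + 24)/6 = 78/6 = 13
te_F = (5 + 4·6 + 13)/6 = 42/6 = 7

Forward pass:
ES_A = 0; EF_A = 3
ES_B = 3; EF_B = 3+12 = 15
ES_C = 3; EF_C = 3+13 = 16
ES_D = max(EF_B=15, EF_C=16) = 16; EF_D = 16+11 = 27
ES_E = 15; EF_E = 15+13 = 28
ES_F = max(EF_C=16, EF_D=27, EF_E=28) = 28; EF_F = 28+7 = 35
Expected project duration μ = 35 weeks. Critical path: A → B → E → F.

Backward pass:
LF_F = 35; LS_F = 35−7 = 28
LF_E = LS_F = 28; LS_E = 28−13 = 15
LF_D = LS_F = 28; LS_D = 28−11 = 17
LF_C = min(LS_D=17, LS_F=28) = 17; LS_C = 17−13 = 4
LF_B = min(LS_D=17, LS_E=15) = 15; LS_B = 15−12 = 3
LF_A = min(LS_B=3, LS_C=4) = 3; LS_A = 3−3 = 0
Slack_D = LS_D − ES_D = 17 − 16 = 1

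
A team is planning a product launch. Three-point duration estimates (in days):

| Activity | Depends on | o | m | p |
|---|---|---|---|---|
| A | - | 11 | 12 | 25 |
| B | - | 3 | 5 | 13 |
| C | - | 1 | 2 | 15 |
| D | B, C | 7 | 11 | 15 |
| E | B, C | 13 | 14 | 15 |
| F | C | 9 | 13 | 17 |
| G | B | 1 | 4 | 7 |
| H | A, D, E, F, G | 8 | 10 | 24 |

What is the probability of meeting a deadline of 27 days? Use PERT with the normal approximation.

0.057

te_A = (11 + 4·12 + 25)/6 = 84/6 = 14; σ²_A = ((25−11)/6)² = 5.444
te_B = (3 + 4·5 + 13)/6 = 36/6 = 6; σ²_B = ((13−3)/6)² = 2.778
te_C = (1 + 4·2 + 15)/6 = 24/6 = 4; σ²_C = ((15−1)/6)² = 5.444
te_D = (7 + 4·11 + 15)/6 = 66/6 = 11; σ²_D = ((15−7)/6)² = 1.778
te_E = (13 + 4·14 + 15)/6 = 84/6 = 14; σ²_E = ((15−13)/6)² = 0.111
te_F = (9 + 4·13 + 17)/6 = 78/6 = 13; σ²_F = ((17−9)/6)² = 1.778
te_G = (1 + 4·4 + 7)/6 = 24/6 = 4; σ²_G = ((7−1)/6)² = 1.000
te_H = (8 + 4·10 + 24)/6 = 72/6 = 12; σ²_H = ((24−8)/6)² = 7.111

Forward pass:
ES_A = 0; EF_A = 14
ES_B = 0; EF_B = 6
ES_C = 0; EF_C = 4
ES_D = max(EF_B=6, EF_C=4) = 6; EF_D = 6+11 = 17
ES_E = max(EF_B=6, EF_C=4) = 6; EF_E = 6+14 = 20
ES_F = 4; EF_F = 4+13 = 17
ES_G = 6; EF_G = 6+4 = 10
ES_H = max(EF_A=14, EF_D=17, EF_E=20, EF_F=17, EF_G=10) = 20; EF_H = 20+12 = 32
Expected project duration μ = 32 days. Critical path: B → E → H.

Variance along critical path = 2.778 + 0.111 + 7.111 = 10.000; σ = √10.000 = 3.162 days.
Z = (27 − 32) / 3.162 = -1.581
P(T ≤ 27) = Φ(-1.581) ≈ 0.057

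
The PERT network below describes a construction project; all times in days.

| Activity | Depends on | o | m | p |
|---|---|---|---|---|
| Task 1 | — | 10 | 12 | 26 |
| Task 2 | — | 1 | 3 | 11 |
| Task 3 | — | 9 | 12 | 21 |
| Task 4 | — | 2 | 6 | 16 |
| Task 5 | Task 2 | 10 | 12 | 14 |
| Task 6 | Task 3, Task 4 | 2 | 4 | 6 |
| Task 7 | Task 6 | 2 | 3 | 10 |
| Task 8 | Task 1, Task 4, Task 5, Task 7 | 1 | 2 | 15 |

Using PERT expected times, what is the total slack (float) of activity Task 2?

5 days

te_Task 1 = (10 + 4·12 + 26)/6 = 84/6 = 14
te_Task 2 = (1 + 4·3 + 11)/6 = 24/6 = 4
te_Task 3 = (9 + 4·12 + 21)/6 = 78/6 = 13
te_Task 4 = (2 + 4·6 + 16)/6 = 42/6 = 7
te_Task 5 = (10 + 4·12 + 14)/6 = 72/6 = 12
te_Task 6 = (2 + 4·4 + 6)/6 = 24/6 = 4
te_Task 7 = (2 + 4·3 + 10)/6 = 24/6 = 4
te_Task 8 = (1 + 4·2 + 15)/6 = 24/6 = 4

Forward pass:
ES_Task 1 = 0; EF_Task 1 = 14
ES_Task 2 = 0; EF_Task 2 = 4
ES_Task 3 = 0; EF_Task 3 = 13
ES_Task 4 = 0; EF_Task 4 = 7
ES_Task 5 = 4; EF_Task 5 = 4+12 = 16
ES_Task 6 = max(EF_Task 3=13, EF_Task 4=7) = 13; EF_Task 6 = 13+4 = 17
ES_Task 7 = 17; EF_Task 7 = 17+4 = 21
ES_Task 8 = max(EF_Task 1=14, EF_Task 4=7, EF_Task 5=16, EF_Task 7=21) = 21; EF_Task 8 = 21+4 = 25
Expected project duration μ = 25 days. Critical path: Task 3 → Task 6 → Task 7 → Task 8.

Backward pass:
LF_Task 8 = 25; LS_Task 8 = 25−4 = 21
LF_Task 7 = LS_Task 8 = 21; LS_Task 7 = 21−4 = 17
LF_Task 6 = LS_Task 7 = 17; LS_Task 6 = 17−4 = 13
LF_Task 5 = LS_Task 8 = 21; LS_Task 5 = 21−12 = 9
LF_Task 4 = min(LS_Task 6=13, LS_Task 8=21) = 13; LS_Task 4 = 13−7 = 6
LF_Task 3 = LS_Task 6 = 13; LS_Task 3 = 13−13 = 0
LF_Task 2 = LS_Task 5 = 9; LS_Task 2 = 9−4 = 5
LF_Task 1 = LS_Task 8 = 21; LS_Task 1 = 21−14 = 7
Slack_Task 2 = LS_Task 2 − ES_Task 2 = 5 − 0 = 5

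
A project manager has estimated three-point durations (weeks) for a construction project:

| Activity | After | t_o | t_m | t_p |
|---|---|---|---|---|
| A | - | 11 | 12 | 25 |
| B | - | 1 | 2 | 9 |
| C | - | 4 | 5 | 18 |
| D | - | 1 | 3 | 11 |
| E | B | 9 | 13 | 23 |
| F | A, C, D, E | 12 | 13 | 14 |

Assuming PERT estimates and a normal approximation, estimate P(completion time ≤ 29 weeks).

te_A = (11 + 4·12 + 25)/6 = 84/6 = 14; σ²_A = ((25−11)/6)² = 5.444
te_B = (1 + 4·2 + 9)/6 = 18/6 = 3; σ²_B = ((9−1)/6)² = 1.778
te_C = (4 + 4·5 + 18)/6 = 42/6 = 7; σ²_C = ((18−4)/6)² = 5.444
te_D = (1 + 4·3 + 11)/6 = 24/6 = 4; σ²_D = ((11−1)/6)² = 2.778
te_E = (9 + 4·13 + 23)/6 = 84/6 = 14; σ²_E = ((23−9)/6)² = 5.444
te_F = (12 + 4·13 + 14)/6 = 78/6 = 13; σ²_F = ((14−12)/6)² = 0.111

Forward pass:
ES_A = 0; EF_A = 14
ES_B = 0; EF_B = 3
ES_C = 0; EF_C = 7
ES_D = 0; EF_D = 4
ES_E = 3; EF_E = 3+14 = 17
ES_F = max(EF_A=14, EF_C=7, EF_D=4, EF_E=17) = 17; EF_F = 17+13 = 30
Expected project duration μ = 30 weeks. Critical path: B → E → F.

Variance along critical path = 1.778 + 5.444 + 0.111 = 7.333; σ = √7.333 = 2.708 weeks.
Z = (29 − 30) / 2.708 = -0.369
P(T ≤ 29) = Φ(-0.369) ≈ 0.356

0.356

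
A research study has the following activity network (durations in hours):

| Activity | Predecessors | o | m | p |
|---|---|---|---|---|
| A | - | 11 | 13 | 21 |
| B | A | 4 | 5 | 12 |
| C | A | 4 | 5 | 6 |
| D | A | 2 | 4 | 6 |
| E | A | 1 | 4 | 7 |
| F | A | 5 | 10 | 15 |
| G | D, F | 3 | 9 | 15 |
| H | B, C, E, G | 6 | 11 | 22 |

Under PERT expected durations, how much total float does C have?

14 hours

te_A = (11 + 4·13 + 21)/6 = 84/6 = 14
te_B = (4 + 4·5 + 12)/6 = 36/6 = 6
te_C = (4 + 4·5 + 6)/6 = 30/6 = 5
te_D = (2 + 4·4 + 6)/6 = 24/6 = 4
te_E = (1 + 4·4 + 7)/6 = 24/6 = 4
te_F = (5 + 4·10 + 15)/6 = 60/6 = 10
te_G = (3 + 4·9 + 15)/6 = 54/6 = 9
te_H = (6 + 4·11 + 22)/6 = 72/6 = 12

Forward pass:
ES_A = 0; EF_A = 14
ES_B = 14; EF_B = 14+6 = 20
ES_C = 14; EF_C = 14+5 = 19
ES_D = 14; EF_D = 14+4 = 18
ES_E = 14; EF_E = 14+4 = 18
ES_F = 14; EF_F = 14+10 = 24
ES_G = max(EF_D=18, EF_F=24) = 24; EF_G = 24+9 = 33
ES_H = max(EF_B=20, EF_C=19, EF_E=18, EF_G=33) = 33; EF_H = 33+12 = 45
Expected project duration μ = 45 hours. Critical path: A → F → G → H.

Backward pass:
LF_H = 45; LS_H = 45−12 = 33
LF_G = LS_H = 33; LS_G = 33−9 = 24
LF_F = LS_G = 24; LS_F = 24−10 = 14
LF_E = LS_H = 33; LS_E = 33−4 = 29
LF_D = LS_G = 24; LS_D = 24−4 = 20
LF_C = LS_H = 33; LS_C = 33−5 = 28
LF_B = LS_H = 33; LS_B = 33−6 = 27
LF_A = min(LS_B=27, LS_C=28, LS_D=20, LS_E=29, LS_F=14) = 14; LS_A = 14−14 = 0
Slack_C = LS_C − ES_C = 28 − 14 = 14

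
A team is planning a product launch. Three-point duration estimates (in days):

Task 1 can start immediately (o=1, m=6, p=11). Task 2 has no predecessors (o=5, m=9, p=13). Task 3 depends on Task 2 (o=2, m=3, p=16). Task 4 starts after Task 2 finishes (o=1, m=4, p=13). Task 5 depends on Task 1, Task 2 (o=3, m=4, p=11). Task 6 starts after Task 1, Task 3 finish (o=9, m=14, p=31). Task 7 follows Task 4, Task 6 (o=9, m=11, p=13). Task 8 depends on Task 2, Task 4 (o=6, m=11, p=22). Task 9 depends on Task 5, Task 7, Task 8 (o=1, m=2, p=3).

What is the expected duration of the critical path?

43 days

te_Task 1 = (1 + 4·6 + 11)/6 = 36/6 = 6
te_Task 2 = (5 + 4·9 + 13)/6 = 54/6 = 9
te_Task 3 = (2 + 4·3 + 16)/6 = 30/6 = 5
te_Task 4 = (1 + 4·4 + 13)/6 = 30/6 = 5
te_Task 5 = (3 + 4·4 + 11)/6 = 30/6 = 5
te_Task 6 = (9 + 4·14 + 31)/6 = 96/6 = 16
te_Task 7 = (9 + 4·11 + 13)/6 = 66/6 = 11
te_Task 8 = (6 + 4·11 + 22)/6 = 72/6 = 12
te_Task 9 = (1 + 4·2 + 3)/6 = 12/6 = 2

Forward pass:
ES_Task 1 = 0; EF_Task 1 = 6
ES_Task 2 = 0; EF_Task 2 = 9
ES_Task 3 = 9; EF_Task 3 = 9+5 = 14
ES_Task 4 = 9; EF_Task 4 = 9+5 = 14
ES_Task 5 = max(EF_Task 1=6, EF_Task 2=9) = 9; EF_Task 5 = 9+5 = 14
ES_Task 6 = max(EF_Task 1=6, EF_Task 3=14) = 14; EF_Task 6 = 14+16 = 30
ES_Task 7 = max(EF_Task 4=14, EF_Task 6=30) = 30; EF_Task 7 = 30+11 = 41
ES_Task 8 = max(EF_Task 2=9, EF_Task 4=14) = 14; EF_Task 8 = 14+12 = 26
ES_Task 9 = max(EF_Task 5=14, EF_Task 7=41, EF_Task 8=26) = 41; EF_Task 9 = 41+2 = 43
Expected project duration μ = 43 days. Critical path: Task 2 → Task 3 → Task 6 → Task 7 → Task 9.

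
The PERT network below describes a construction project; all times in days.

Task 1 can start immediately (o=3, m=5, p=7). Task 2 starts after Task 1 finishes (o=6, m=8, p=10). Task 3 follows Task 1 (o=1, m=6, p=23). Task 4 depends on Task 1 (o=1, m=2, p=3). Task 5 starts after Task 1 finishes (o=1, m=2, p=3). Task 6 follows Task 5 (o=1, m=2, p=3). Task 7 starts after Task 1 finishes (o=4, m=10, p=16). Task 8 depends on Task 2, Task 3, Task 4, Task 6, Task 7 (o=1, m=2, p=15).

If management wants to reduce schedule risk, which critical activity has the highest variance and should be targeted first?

Task 8

te_Task 1 = (3 + 4·5 + 7)/6 = 30/6 = 5; σ²_Task 1 = ((7−3)/6)² = 0.444
te_Task 2 = (6 + 4·8 + 10)/6 = 48/6 = 8; σ²_Task 2 = ((10−6)/6)² = 0.444
te_Task 3 = (1 + 4·6 + 23)/6 = 48/6 = 8; σ²_Task 3 = ((23−1)/6)² = 13.444
te_Task 4 = (1 + 4·2 + 3)/6 = 12/6 = 2; σ²_Task 4 = ((3−1)/6)² = 0.111
te_Task 5 = (1 + 4·2 + 3)/6 = 12/6 = 2; σ²_Task 5 = ((3−1)/6)² = 0.111
te_Task 6 = (1 + 4·2 + 3)/6 = 12/6 = 2; σ²_Task 6 = ((3−1)/6)² = 0.111
te_Task 7 = (4 + 4·10 + 16)/6 = 60/6 = 10; σ²_Task 7 = ((16−4)/6)² = 4.000
te_Task 8 = (1 + 4·2 + 15)/6 = 24/6 = 4; σ²_Task 8 = ((15−1)/6)² = 5.444

Forward pass:
ES_Task 1 = 0; EF_Task 1 = 5
ES_Task 2 = 5; EF_Task 2 = 5+8 = 13
ES_Task 3 = 5; EF_Task 3 = 5+8 = 13
ES_Task 4 = 5; EF_Task 4 = 5+2 = 7
ES_Task 5 = 5; EF_Task 5 = 5+2 = 7
ES_Task 6 = 7; EF_Task 6 = 7+2 = 9
ES_Task 7 = 5; EF_Task 7 = 5+10 = 15
ES_Task 8 = max(EF_Task 2=13, EF_Task 3=13, EF_Task 4=7, EF_Task 6=9, EF_Task 7=15) = 15; EF_Task 8 = 15+4 = 19
Expected project duration μ = 19 days. Critical path: Task 1 → Task 7 → Task 8.

Variances on critical path: σ²_Task 1=0.444, σ²_Task 7=4.000, σ²_Task 8=5.444.
Largest is σ²_Task 8 = 5.444.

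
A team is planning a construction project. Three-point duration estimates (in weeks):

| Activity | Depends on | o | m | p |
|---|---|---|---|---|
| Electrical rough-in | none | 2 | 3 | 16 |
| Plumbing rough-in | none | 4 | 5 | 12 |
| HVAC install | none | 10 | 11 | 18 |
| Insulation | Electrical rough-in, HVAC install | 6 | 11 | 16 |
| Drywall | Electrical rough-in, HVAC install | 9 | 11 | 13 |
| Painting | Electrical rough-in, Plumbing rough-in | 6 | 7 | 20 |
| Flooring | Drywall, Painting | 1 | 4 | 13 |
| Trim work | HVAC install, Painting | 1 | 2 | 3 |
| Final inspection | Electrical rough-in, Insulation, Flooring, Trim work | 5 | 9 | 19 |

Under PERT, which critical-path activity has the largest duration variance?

te_Electrical rough-in = (2 + 4·3 + 16)/6 = 30/6 = 5; σ²_Electrical rough-in = ((16−2)/6)² = 5.444
te_Plumbing rough-in = (4 + 4·5 + 12)/6 = 36/6 = 6; σ²_Plumbing rough-in = ((12−4)/6)² = 1.778
te_HVAC install = (10 + 4·11 + 18)/6 = 72/6 = 12; σ²_HVAC install = ((18−10)/6)² = 1.778
te_Insulation = (6 + 4·11 + 16)/6 = 66/6 = 11; σ²_Insulation = ((16−6)/6)² = 2.778
te_Drywall = (9 + 4·11 + 13)/6 = 66/6 = 11; σ²_Drywall = ((13−9)/6)² = 0.444
te_Painting = (6 + 4·7 + 20)/6 = 54/6 = 9; σ²_Painting = ((20−6)/6)² = 5.444
te_Flooring = (1 + 4·4 + 13)/6 = 30/6 = 5; σ²_Flooring = ((13−1)/6)² = 4.000
te_Trim work = (1 + 4·2 + 3)/6 = 12/6 = 2; σ²_Trim work = ((3−1)/6)² = 0.111
te_Final inspection = (5 + 4·9 + 19)/6 = 60/6 = 10; σ²_Final inspection = ((19−5)/6)² = 5.444

Forward pass:
ES_Electrical rough-in = 0; EF_Electrical rough-in = 5
ES_Plumbing rough-in = 0; EF_Plumbing rough-in = 6
ES_HVAC install = 0; EF_HVAC install = 12
ES_Insulation = max(EF_Electrical rough-in=5, EF_HVAC install=12) = 12; EF_Insulation = 12+11 = 23
ES_Drywall = max(EF_Electrical rough-in=5, EF_HVAC install=12) = 12; EF_Drywall = 12+11 = 23
ES_Painting = max(EF_Electrical rough-in=5, EF_Plumbing rough-in=6) = 6; EF_Painting = 6+9 = 15
ES_Flooring = max(EF_Drywall=23, EF_Painting=15) = 23; EF_Flooring = 23+5 = 28
ES_Trim work = max(EF_HVAC install=12, EF_Painting=15) = 15; EF_Trim work = 15+2 = 17
ES_Final inspection = max(EF_Electrical rough-in=5, EF_Insulation=23, EF_Flooring=28, EF_Trim work=17) = 28; EF_Final inspection = 28+10 = 38
Expected project duration μ = 38 weeks. Critical path: HVAC install → Drywall → Flooring → Final inspection.

Variances on critical path: σ²_HVAC install=1.778, σ²_Drywall=0.444, σ²_Flooring=4.000, σ²_Final inspection=5.444.
Largest is σ²_Final inspection = 5.444.

Final inspection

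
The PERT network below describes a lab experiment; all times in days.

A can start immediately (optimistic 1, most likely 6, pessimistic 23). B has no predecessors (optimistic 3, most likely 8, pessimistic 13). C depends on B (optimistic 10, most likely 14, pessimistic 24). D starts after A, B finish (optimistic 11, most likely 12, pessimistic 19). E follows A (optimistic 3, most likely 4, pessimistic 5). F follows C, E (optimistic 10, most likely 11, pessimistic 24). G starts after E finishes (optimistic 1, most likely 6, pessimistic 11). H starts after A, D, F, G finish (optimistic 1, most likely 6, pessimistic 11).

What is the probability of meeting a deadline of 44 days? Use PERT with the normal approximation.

te_A = (1 + 4·6 + 23)/6 = 48/6 = 8; σ²_A = ((23−1)/6)² = 13.444
te_B = (3 + 4·8 + 13)/6 = 48/6 = 8; σ²_B = ((13−3)/6)² = 2.778
te_C = (10 + 4·14 + 24)/6 = 90/6 = 15; σ²_C = ((24−10)/6)² = 5.444
te_D = (11 + 4·12 + 19)/6 = 78/6 = 13; σ²_D = ((19−11)/6)² = 1.778
te_E = (3 + 4·4 + 5)/6 = 24/6 = 4; σ²_E = ((5−3)/6)² = 0.111
te_F = (10 + 4·11 + 24)/6 = 78/6 = 13; σ²_F = ((24−10)/6)² = 5.444
te_G = (1 + 4·6 + 11)/6 = 36/6 = 6; σ²_G = ((11−1)/6)² = 2.778
te_H = (1 + 4·6 + 11)/6 = 36/6 = 6; σ²_H = ((11−1)/6)² = 2.778

Forward pass:
ES_A = 0; EF_A = 8
ES_B = 0; EF_B = 8
ES_C = 8; EF_C = 8+15 = 23
ES_D = max(EF_A=8, EF_B=8) = 8; EF_D = 8+13 = 21
ES_E = 8; EF_E = 8+4 = 12
ES_F = max(EF_C=23, EF_E=12) = 23; EF_F = 23+13 = 36
ES_G = 12; EF_G = 12+6 = 18
ES_H = max(EF_A=8, EF_D=21, EF_F=36, EF_G=18) = 36; EF_H = 36+6 = 42
Expected project duration μ = 42 days. Critical path: B → C → F → H.

Variance along critical path = 2.778 + 5.444 + 5.444 + 2.778 = 16.444; σ = √16.444 = 4.055 days.
Z = (44 − 42) / 4.055 = 0.493
P(T ≤ 44) = Φ(0.493) ≈ 0.689

0.689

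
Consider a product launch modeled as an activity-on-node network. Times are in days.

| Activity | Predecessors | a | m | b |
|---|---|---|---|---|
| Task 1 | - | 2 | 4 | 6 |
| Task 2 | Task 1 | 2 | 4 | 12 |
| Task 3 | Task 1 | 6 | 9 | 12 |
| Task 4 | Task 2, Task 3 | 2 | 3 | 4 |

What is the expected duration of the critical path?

te_Task 1 = (2 + 4·4 + 6)/6 = 24/6 = 4
te_Task 2 = (2 + 4·4 + 12)/6 = 30/6 = 5
te_Task 3 = (6 + 4·9 + 12)/6 = 54/6 = 9
te_Task 4 = (2 + 4·3 + 4)/6 = 18/6 = 3

Forward pass:
ES_Task 1 = 0; EF_Task 1 = 4
ES_Task 2 = 4; EF_Task 2 = 4+5 = 9
ES_Task 3 = 4; EF_Task 3 = 4+9 = 13
ES_Task 4 = max(EF_Task 2=9, EF_Task 3=13) = 13; EF_Task 4 = 13+3 = 16
Expected project duration μ = 16 days. Critical path: Task 1 → Task 3 → Task 4.

16 days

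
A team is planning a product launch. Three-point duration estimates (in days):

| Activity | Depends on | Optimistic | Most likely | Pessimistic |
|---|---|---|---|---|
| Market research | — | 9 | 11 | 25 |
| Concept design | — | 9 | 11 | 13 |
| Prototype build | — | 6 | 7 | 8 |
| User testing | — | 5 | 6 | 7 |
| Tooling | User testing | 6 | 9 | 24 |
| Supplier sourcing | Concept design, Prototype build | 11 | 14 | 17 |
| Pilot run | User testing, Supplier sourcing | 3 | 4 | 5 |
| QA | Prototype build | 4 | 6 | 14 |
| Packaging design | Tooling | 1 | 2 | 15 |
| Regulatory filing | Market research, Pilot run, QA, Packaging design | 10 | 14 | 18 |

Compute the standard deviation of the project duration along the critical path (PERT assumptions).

1.83 days

te_Market research = (9 + 4·11 + 25)/6 = 78/6 = 13; σ²_Market research = ((25−9)/6)² = 7.111
te_Concept design = (9 + 4·11 + 13)/6 = 66/6 = 11; σ²_Concept design = ((13−9)/6)² = 0.444
te_Prototype build = (6 + 4·7 + 8)/6 = 42/6 = 7; σ²_Prototype build = ((8−6)/6)² = 0.111
te_User testing = (5 + 4·6 + 7)/6 = 36/6 = 6; σ²_User testing = ((7−5)/6)² = 0.111
te_Tooling = (6 + 4·9 + 24)/6 = 66/6 = 11; σ²_Tooling = ((24−6)/6)² = 9.000
te_Supplier sourcing = (11 + 4·14 + 17)/6 = 84/6 = 14; σ²_Supplier sourcing = ((17−11)/6)² = 1.000
te_Pilot run = (3 + 4·4 + 5)/6 = 24/6 = 4; σ²_Pilot run = ((5−3)/6)² = 0.111
te_QA = (4 + 4·6 + 14)/6 = 42/6 = 7; σ²_QA = ((14−4)/6)² = 2.778
te_Packaging design = (1 + 4·2 + 15)/6 = 24/6 = 4; σ²_Packaging design = ((15−1)/6)² = 5.444
te_Regulatory filing = (10 + 4·14 + 18)/6 = 84/6 = 14; σ²_Regulatory filing = ((18−10)/6)² = 1.778

Forward pass:
ES_Market research = 0; EF_Market research = 13
ES_Concept design = 0; EF_Concept design = 11
ES_Prototype build = 0; EF_Prototype build = 7
ES_User testing = 0; EF_User testing = 6
ES_Tooling = 6; EF_Tooling = 6+11 = 17
ES_Supplier sourcing = max(EF_Concept design=11, EF_Prototype build=7) = 11; EF_Supplier sourcing = 11+14 = 25
ES_Pilot run = max(EF_User testing=6, EF_Supplier sourcing=25) = 25; EF_Pilot run = 25+4 = 29
ES_QA = 7; EF_QA = 7+7 = 14
ES_Packaging design = 17; EF_Packaging design = 17+4 = 21
ES_Regulatory filing = max(EF_Market research=13, EF_Pilot run=29, EF_QA=14, EF_Packaging design=21) = 29; EF_Regulatory filing = 29+14 = 43
Expected project duration μ = 43 days. Critical path: Concept design → Supplier sourcing → Pilot run → Regulatory filing.

Variance along critical path = 0.444 + 1.000 + 0.111 + 1.778 = 3.333
σ = √3.333 = 1.826 days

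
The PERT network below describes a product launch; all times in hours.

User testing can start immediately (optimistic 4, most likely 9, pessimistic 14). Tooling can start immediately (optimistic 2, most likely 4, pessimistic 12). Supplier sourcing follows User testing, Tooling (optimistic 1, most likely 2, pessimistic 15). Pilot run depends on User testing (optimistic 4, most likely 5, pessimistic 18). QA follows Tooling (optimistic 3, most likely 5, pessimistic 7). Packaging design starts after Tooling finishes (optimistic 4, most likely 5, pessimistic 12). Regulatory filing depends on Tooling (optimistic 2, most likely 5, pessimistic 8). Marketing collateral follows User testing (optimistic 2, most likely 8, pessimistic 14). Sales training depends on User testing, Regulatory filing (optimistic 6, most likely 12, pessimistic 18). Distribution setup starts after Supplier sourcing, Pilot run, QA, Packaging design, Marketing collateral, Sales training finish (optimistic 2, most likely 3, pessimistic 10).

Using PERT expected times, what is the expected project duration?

26 hours

te_User testing = (4 + 4·9 + 14)/6 = 54/6 = 9
te_Tooling = (2 + 4·4 + 12)/6 = 30/6 = 5
te_Supplier sourcing = (1 + 4·2 + 15)/6 = 24/6 = 4
te_Pilot run = (4 + 4·5 + 18)/6 = 42/6 = 7
te_QA = (3 + 4·5 + 7)/6 = 30/6 = 5
te_Packaging design = (4 + 4·5 + 12)/6 = 36/6 = 6
te_Regulatory filing = (2 + 4·5 + 8)/6 = 30/6 = 5
te_Marketing collateral = (2 + 4·8 + 14)/6 = 48/6 = 8
te_Sales training = (6 + 4·12 + 18)/6 = 72/6 = 12
te_Distribution setup = (2 + 4·3 + 10)/6 = 24/6 = 4

Forward pass:
ES_User testing = 0; EF_User testing = 9
ES_Tooling = 0; EF_Tooling = 5
ES_Supplier sourcing = max(EF_User testing=9, EF_Tooling=5) = 9; EF_Supplier sourcing = 9+4 = 13
ES_Pilot run = 9; EF_Pilot run = 9+7 = 16
ES_QA = 5; EF_QA = 5+5 = 10
ES_Packaging design = 5; EF_Packaging design = 5+6 = 11
ES_Regulatory filing = 5; EF_Regulatory filing = 5+5 = 10
ES_Marketing collateral = 9; EF_Marketing collateral = 9+8 = 17
ES_Sales training = max(EF_User testing=9, EF_Regulatory filing=10) = 10; EF_Sales training = 10+12 = 22
ES_Distribution setup = max(EF_Supplier sourcing=13, EF_Pilot run=16, EF_QA=10, EF_Packaging design=11, EF_Marketing collateral=17, EF_Sales training=22) = 22; EF_Distribution setup = 22+4 = 26
Expected project duration μ = 26 hours. Critical path: Tooling → Regulatory filing → Sales training → Distribution setup.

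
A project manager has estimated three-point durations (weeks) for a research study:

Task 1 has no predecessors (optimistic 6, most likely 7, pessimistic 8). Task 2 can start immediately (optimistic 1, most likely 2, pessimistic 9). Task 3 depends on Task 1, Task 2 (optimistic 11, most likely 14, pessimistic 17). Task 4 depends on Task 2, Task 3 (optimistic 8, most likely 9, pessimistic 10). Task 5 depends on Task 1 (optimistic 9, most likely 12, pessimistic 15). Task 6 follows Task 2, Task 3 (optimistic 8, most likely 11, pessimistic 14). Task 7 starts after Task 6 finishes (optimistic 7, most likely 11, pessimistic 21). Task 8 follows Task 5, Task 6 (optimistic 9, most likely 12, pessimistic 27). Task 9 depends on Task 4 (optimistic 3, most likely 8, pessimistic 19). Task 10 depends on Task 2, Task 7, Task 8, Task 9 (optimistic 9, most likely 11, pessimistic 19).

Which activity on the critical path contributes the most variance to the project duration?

Task 8

te_Task 1 = (6 + 4·7 + 8)/6 = 42/6 = 7; σ²_Task 1 = ((8−6)/6)² = 0.111
te_Task 2 = (1 + 4·2 + 9)/6 = 18/6 = 3; σ²_Task 2 = ((9−1)/6)² = 1.778
te_Task 3 = (11 + 4·14 + 17)/6 = 84/6 = 14; σ²_Task 3 = ((17−11)/6)² = 1.000
te_Task 4 = (8 + 4·9 + 10)/6 = 54/6 = 9; σ²_Task 4 = ((10−8)/6)² = 0.111
te_Task 5 = (9 + 4·12 + 15)/6 = 72/6 = 12; σ²_Task 5 = ((15−9)/6)² = 1.000
te_Task 6 = (8 + 4·11 + 14)/6 = 66/6 = 11; σ²_Task 6 = ((14−8)/6)² = 1.000
te_Task 7 = (7 + 4·11 + 21)/6 = 72/6 = 12; σ²_Task 7 = ((21−7)/6)² = 5.444
te_Task 8 = (9 + 4·12 + 27)/6 = 84/6 = 14; σ²_Task 8 = ((27−9)/6)² = 9.000
te_Task 9 = (3 + 4·8 + 19)/6 = 54/6 = 9; σ²_Task 9 = ((19−3)/6)² = 7.111
te_Task 10 = (9 + 4·11 + 19)/6 = 72/6 = 12; σ²_Task 10 = ((19−9)/6)² = 2.778

Forward pass:
ES_Task 1 = 0; EF_Task 1 = 7
ES_Task 2 = 0; EF_Task 2 = 3
ES_Task 3 = max(EF_Task 1=7, EF_Task 2=3) = 7; EF_Task 3 = 7+14 = 21
ES_Task 4 = max(EF_Task 2=3, EF_Task 3=21) = 21; EF_Task 4 = 21+9 = 30
ES_Task 5 = 7; EF_Task 5 = 7+12 = 19
ES_Task 6 = max(EF_Task 2=3, EF_Task 3=21) = 21; EF_Task 6 = 21+11 = 32
ES_Task 7 = 32; EF_Task 7 = 32+12 = 44
ES_Task 8 = max(EF_Task 5=19, EF_Task 6=32) = 32; EF_Task 8 = 32+14 = 46
ES_Task 9 = 30; EF_Task 9 = 30+9 = 39
ES_Task 10 = max(EF_Task 2=3, EF_Task 7=44, EF_Task 8=46, EF_Task 9=39) = 46; EF_Task 10 = 46+12 = 58
Expected project duration μ = 58 weeks. Critical path: Task 1 → Task 3 → Task 6 → Task 8 → Task 10.

Variances on critical path: σ²_Task 1=0.111, σ²_Task 3=1.000, σ²_Task 6=1.000, σ²_Task 8=9.000, σ²_Task 10=2.778.
Largest is σ²_Task 8 = 9.000.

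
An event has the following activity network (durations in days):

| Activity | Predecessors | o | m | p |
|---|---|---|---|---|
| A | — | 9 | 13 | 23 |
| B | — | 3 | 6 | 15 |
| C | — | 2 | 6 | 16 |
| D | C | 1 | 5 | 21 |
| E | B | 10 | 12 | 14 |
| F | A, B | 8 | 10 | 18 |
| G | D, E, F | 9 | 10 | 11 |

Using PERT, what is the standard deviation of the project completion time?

te_A = (9 + 4·13 + 23)/6 = 84/6 = 14; σ²_A = ((23−9)/6)² = 5.444
te_B = (3 + 4·6 + 15)/6 = 42/6 = 7; σ²_B = ((15−3)/6)² = 4.000
te_C = (2 + 4·6 + 16)/6 = 42/6 = 7; σ²_C = ((16−2)/6)² = 5.444
te_D = (1 + 4·5 + 21)/6 = 42/6 = 7; σ²_D = ((21−1)/6)² = 11.111
te_E = (10 + 4·12 + 14)/6 = 72/6 = 12; σ²_E = ((14−10)/6)² = 0.444
te_F = (8 + 4·10 + 18)/6 = 66/6 = 11; σ²_F = ((18−8)/6)² = 2.778
te_G = (9 + 4·10 + 11)/6 = 60/6 = 10; σ²_G = ((11−9)/6)² = 0.111

Forward pass:
ES_A = 0; EF_A = 14
ES_B = 0; EF_B = 7
ES_C = 0; EF_C = 7
ES_D = 7; EF_D = 7+7 = 14
ES_E = 7; EF_E = 7+12 = 19
ES_F = max(EF_A=14, EF_B=7) = 14; EF_F = 14+11 = 25
ES_G = max(EF_D=14, EF_E=19, EF_F=25) = 25; EF_G = 25+10 = 35
Expected project duration μ = 35 days. Critical path: A → F → G.

Variance along critical path = 5.444 + 2.778 + 0.111 = 8.333
σ = √8.333 = 2.887 days

2.89 days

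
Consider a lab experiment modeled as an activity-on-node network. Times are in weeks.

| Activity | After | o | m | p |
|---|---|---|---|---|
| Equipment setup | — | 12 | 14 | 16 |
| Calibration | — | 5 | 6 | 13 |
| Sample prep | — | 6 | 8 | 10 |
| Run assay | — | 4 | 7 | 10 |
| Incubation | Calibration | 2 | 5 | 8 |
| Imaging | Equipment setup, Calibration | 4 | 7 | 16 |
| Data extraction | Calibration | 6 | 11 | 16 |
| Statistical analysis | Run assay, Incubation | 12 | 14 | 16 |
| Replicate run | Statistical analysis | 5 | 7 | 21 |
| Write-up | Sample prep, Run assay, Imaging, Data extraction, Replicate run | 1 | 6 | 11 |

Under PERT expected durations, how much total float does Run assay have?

te_Equipment setup = (12 + 4·14 + 16)/6 = 84/6 = 14
te_Calibration = (5 + 4·6 + 13)/6 = 42/6 = 7
te_Sample prep = (6 + 4·8 + 10)/6 = 48/6 = 8
te_Run assay = (4 + 4·7 + 10)/6 = 42/6 = 7
te_Incubation = (2 + 4·5 + 8)/6 = 30/6 = 5
te_Imaging = (4 + 4·7 + 16)/6 = 48/6 = 8
te_Data extraction = (6 + 4·11 + 16)/6 = 66/6 = 11
te_Statistical analysis = (12 + 4·14 + 16)/6 = 84/6 = 14
te_Replicate run = (5 + 4·7 + 21)/6 = 54/6 = 9
te_Write-up = (1 + 4·6 + 11)/6 = 36/6 = 6

Forward pass:
ES_Equipment setup = 0; EF_Equipment setup = 14
ES_Calibration = 0; EF_Calibration = 7
ES_Sample prep = 0; EF_Sample prep = 8
ES_Run assay = 0; EF_Run assay = 7
ES_Incubation = 7; EF_Incubation = 7+5 = 12
ES_Imaging = max(EF_Equipment setup=14, EF_Calibration=7) = 14; EF_Imaging = 14+8 = 22
ES_Data extraction = 7; EF_Data extraction = 7+11 = 18
ES_Statistical analysis = max(EF_Run assay=7, EF_Incubation=12) = 12; EF_Statistical analysis = 12+14 = 26
ES_Replicate run = 26; EF_Replicate run = 26+9 = 35
ES_Write-up = max(EF_Sample prep=8, EF_Run assay=7, EF_Imaging=22, EF_Data extraction=18, EF_Replicate run=35) = 35; EF_Write-up = 35+6 = 41
Expected project duration μ = 41 weeks. Critical path: Calibration → Incubation → Statistical analysis → Replicate run → Write-up.

Backward pass:
LF_Write-up = 41; LS_Write-up = 41−6 = 35
LF_Replicate run = LS_Write-up = 35; LS_Replicate run = 35−9 = 26
LF_Statistical analysis = LS_Replicate run = 26; LS_Statistical analysis = 26−14 = 12
LF_Data extraction = LS_Write-up = 35; LS_Data extraction = 35−11 = 24
LF_Imaging = LS_Write-up = 35; LS_Imaging = 35−8 = 27
LF_Incubation = LS_Statistical analysis = 12; LS_Incubation = 12−5 = 7
LF_Run assay = min(LS_Statistical analysis=12, LS_Write-up=35) = 12; LS_Run assay = 12−7 = 5
LF_Sample prep = LS_Write-up = 35; LS_Sample prep = 35−8 = 27
LF_Calibration = min(LS_Incubation=7, LS_Imaging=27, LS_Data extraction=24) = 7; LS_Calibration = 7−7 = 0
LF_Equipment setup = LS_Imaging = 27; LS_Equipment setup = 27−14 = 13
Slack_Run assay = LS_Run assay − ES_Run assay = 5 − 0 = 5

5 weeks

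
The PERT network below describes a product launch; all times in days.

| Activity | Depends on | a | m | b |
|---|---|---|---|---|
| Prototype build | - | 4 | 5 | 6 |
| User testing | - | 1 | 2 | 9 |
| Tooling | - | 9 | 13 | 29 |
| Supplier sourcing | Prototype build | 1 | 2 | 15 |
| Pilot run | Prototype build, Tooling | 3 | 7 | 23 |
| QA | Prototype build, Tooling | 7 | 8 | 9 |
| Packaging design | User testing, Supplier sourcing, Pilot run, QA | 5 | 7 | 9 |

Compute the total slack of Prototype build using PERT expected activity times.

10 days

te_Prototype build = (4 + 4·5 + 6)/6 = 30/6 = 5
te_User testing = (1 + 4·2 + 9)/6 = 18/6 = 3
te_Tooling = (9 + 4·13 + 29)/6 = 90/6 = 15
te_Supplier sourcing = (1 + 4·2 + 15)/6 = 24/6 = 4
te_Pilot run = (3 + 4·7 + 23)/6 = 54/6 = 9
te_QA = (7 + 4·8 + 9)/6 = 48/6 = 8
te_Packaging design = (5 + 4·7 + 9)/6 = 42/6 = 7

Forward pass:
ES_Prototype build = 0; EF_Prototype build = 5
ES_User testing = 0; EF_User testing = 3
ES_Tooling = 0; EF_Tooling = 15
ES_Supplier sourcing = 5; EF_Supplier sourcing = 5+4 = 9
ES_Pilot run = max(EF_Prototype build=5, EF_Tooling=15) = 15; EF_Pilot run = 15+9 = 24
ES_QA = max(EF_Prototype build=5, EF_Tooling=15) = 15; EF_QA = 15+8 = 23
ES_Packaging design = max(EF_User testing=3, EF_Supplier sourcing=9, EF_Pilot run=24, EF_QA=23) = 24; EF_Packaging design = 24+7 = 31
Expected project duration μ = 31 days. Critical path: Tooling → Pilot run → Packaging design.

Backward pass:
LF_Packaging design = 31; LS_Packaging design = 31−7 = 24
LF_QA = LS_Packaging design = 24; LS_QA = 24−8 = 16
LF_Pilot run = LS_Packaging design = 24; LS_Pilot run = 24−9 = 15
LF_Supplier sourcing = LS_Packaging design = 24; LS_Supplier sourcing = 24−4 = 20
LF_Tooling = min(LS_Pilot run=15, LS_QA=16) = 15; LS_Tooling = 15−15 = 0
LF_User testing = LS_Packaging design = 24; LS_User testing = 24−3 = 21
LF_Prototype build = min(LS_Supplier sourcing=20, LS_Pilot run=15, LS_QA=16) = 15; LS_Prototype build = 15−5 = 10
Slack_Prototype build = LS_Prototype build − ES_Prototype build = 10 − 0 = 10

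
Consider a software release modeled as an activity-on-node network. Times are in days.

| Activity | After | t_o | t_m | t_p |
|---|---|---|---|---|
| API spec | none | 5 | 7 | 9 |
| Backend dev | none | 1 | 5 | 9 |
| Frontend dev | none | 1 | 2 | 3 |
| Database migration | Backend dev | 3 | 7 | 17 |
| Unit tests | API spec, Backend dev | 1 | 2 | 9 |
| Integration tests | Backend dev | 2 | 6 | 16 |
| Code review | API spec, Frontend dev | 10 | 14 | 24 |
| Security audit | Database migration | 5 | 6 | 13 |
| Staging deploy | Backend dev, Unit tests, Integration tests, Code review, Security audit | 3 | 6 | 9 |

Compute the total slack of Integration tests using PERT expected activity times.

10 days

te_API spec = (5 + 4·7 + 9)/6 = 42/6 = 7
te_Backend dev = (1 + 4·5 + 9)/6 = 30/6 = 5
te_Frontend dev = (1 + 4·2 + 3)/6 = 12/6 = 2
te_Database migration = (3 + 4·7 + 17)/6 = 48/6 = 8
te_Unit tests = (1 + 4·2 + 9)/6 = 18/6 = 3
te_Integration tests = (2 + 4·6 + 16)/6 = 42/6 = 7
te_Code review = (10 + 4·14 + 24)/6 = 90/6 = 15
te_Security audit = (5 + 4·6 + 13)/6 = 42/6 = 7
te_Staging deploy = (3 + 4·6 + 9)/6 = 36/6 = 6

Forward pass:
ES_API spec = 0; EF_API spec = 7
ES_Backend dev = 0; EF_Backend dev = 5
ES_Frontend dev = 0; EF_Frontend dev = 2
ES_Database migration = 5; EF_Database migration = 5+8 = 13
ES_Unit tests = max(EF_API spec=7, EF_Backend dev=5) = 7; EF_Unit tests = 7+3 = 10
ES_Integration tests = 5; EF_Integration tests = 5+7 = 12
ES_Code review = max(EF_API spec=7, EF_Frontend dev=2) = 7; EF_Code review = 7+15 = 22
ES_Security audit = 13; EF_Security audit = 13+7 = 20
ES_Staging deploy = max(EF_Backend dev=5, EF_Unit tests=10, EF_Integration tests=12, EF_Code review=22, EF_Security audit=20) = 22; EF_Staging deploy = 22+6 = 28
Expected project duration μ = 28 days. Critical path: API spec → Code review → Staging deploy.

Backward pass:
LF_Staging deploy = 28; LS_Staging deploy = 28−6 = 22
LF_Security audit = LS_Staging deploy = 22; LS_Security audit = 22−7 = 15
LF_Code review = LS_Staging deploy = 22; LS_Code review = 22−15 = 7
LF_Integration tests = LS_Staging deploy = 22; LS_Integration tests = 22−7 = 15
LF_Unit tests = LS_Staging deploy = 22; LS_Unit tests = 22−3 = 19
LF_Database migration = LS_Security audit = 15; LS_Database migration = 15−8 = 7
LF_Frontend dev = LS_Code review = 7; LS_Frontend dev = 7−2 = 5
LF_Backend dev = min(LS_Database migration=7, LS_Unit tests=19, LS_Integration tests=15, LS_Staging deploy=22) = 7; LS_Backend dev = 7−5 = 2
LF_API spec = min(LS_Unit tests=19, LS_Code review=7) = 7; LS_API spec = 7−7 = 0
Slack_Integration tests = LS_Integration tests − ES_Integration tests = 15 − 5 = 10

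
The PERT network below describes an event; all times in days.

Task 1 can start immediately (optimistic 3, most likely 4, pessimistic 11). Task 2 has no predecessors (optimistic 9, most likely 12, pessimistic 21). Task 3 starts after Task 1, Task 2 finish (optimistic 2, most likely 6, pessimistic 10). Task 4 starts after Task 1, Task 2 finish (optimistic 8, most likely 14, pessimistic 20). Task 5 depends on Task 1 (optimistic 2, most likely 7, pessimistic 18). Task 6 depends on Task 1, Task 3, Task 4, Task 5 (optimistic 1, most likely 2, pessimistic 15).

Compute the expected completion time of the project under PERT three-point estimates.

31 days

te_Task 1 = (3 + 4·4 + 11)/6 = 30/6 = 5
te_Task 2 = (9 + 4·12 + 21)/6 = 78/6 = 13
te_Task 3 = (2 + 4·6 + 10)/6 = 36/6 = 6
te_Task 4 = (8 + 4·14 + 20)/6 = 84/6 = 14
te_Task 5 = (2 + 4·7 + 18)/6 = 48/6 = 8
te_Task 6 = (1 + 4·2 + 15)/6 = 24/6 = 4

Forward pass:
ES_Task 1 = 0; EF_Task 1 = 5
ES_Task 2 = 0; EF_Task 2 = 13
ES_Task 3 = max(EF_Task 1=5, EF_Task 2=13) = 13; EF_Task 3 = 13+6 = 19
ES_Task 4 = max(EF_Task 1=5, EF_Task 2=13) = 13; EF_Task 4 = 13+14 = 27
ES_Task 5 = 5; EF_Task 5 = 5+8 = 13
ES_Task 6 = max(EF_Task 1=5, EF_Task 3=19, EF_Task 4=27, EF_Task 5=13) = 27; EF_Task 6 = 27+4 = 31
Expected project duration μ = 31 days. Critical path: Task 2 → Task 4 → Task 6.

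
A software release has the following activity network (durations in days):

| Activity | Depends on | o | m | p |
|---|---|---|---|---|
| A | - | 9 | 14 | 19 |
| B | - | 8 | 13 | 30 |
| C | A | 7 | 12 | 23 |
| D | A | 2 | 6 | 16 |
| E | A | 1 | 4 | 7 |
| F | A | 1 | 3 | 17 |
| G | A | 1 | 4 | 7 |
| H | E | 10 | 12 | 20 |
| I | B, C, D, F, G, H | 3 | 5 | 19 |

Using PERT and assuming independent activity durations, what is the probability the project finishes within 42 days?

0.860

te_A = (9 + 4·14 + 19)/6 = 84/6 = 14; σ²_A = ((19−9)/6)² = 2.778
te_B = (8 + 4·13 + 30)/6 = 90/6 = 15; σ²_B = ((30−8)/6)² = 13.444
te_C = (7 + 4·12 + 23)/6 = 78/6 = 13; σ²_C = ((23−7)/6)² = 7.111
te_D = (2 + 4·6 + 16)/6 = 42/6 = 7; σ²_D = ((16−2)/6)² = 5.444
te_E = (1 + 4·4 + 7)/6 = 24/6 = 4; σ²_E = ((7−1)/6)² = 1.000
te_F = (1 + 4·3 + 17)/6 = 30/6 = 5; σ²_F = ((17−1)/6)² = 7.111
te_G = (1 + 4·4 + 7)/6 = 24/6 = 4; σ²_G = ((7−1)/6)² = 1.000
te_H = (10 + 4·12 + 20)/6 = 78/6 = 13; σ²_H = ((20−10)/6)² = 2.778
te_I = (3 + 4·5 + 19)/6 = 42/6 = 7; σ²_I = ((19−3)/6)² = 7.111

Forward pass:
ES_A = 0; EF_A = 14
ES_B = 0; EF_B = 15
ES_C = 14; EF_C = 14+13 = 27
ES_D = 14; EF_D = 14+7 = 21
ES_E = 14; EF_E = 14+4 = 18
ES_F = 14; EF_F = 14+5 = 19
ES_G = 14; EF_G = 14+4 = 18
ES_H = 18; EF_H = 18+13 = 31
ES_I = max(EF_B=15, EF_C=27, EF_D=21, EF_F=19, EF_G=18, EF_H=31) = 31; EF_I = 31+7 = 38
Expected project duration μ = 38 days. Critical path: A → E → H → I.

Variance along critical path = 2.778 + 1.000 + 2.778 + 7.111 = 13.667; σ = √13.667 = 3.697 days.
Z = (42 − 38) / 3.697 = 1.082
P(T ≤ 42) = Φ(1.082) ≈ 0.860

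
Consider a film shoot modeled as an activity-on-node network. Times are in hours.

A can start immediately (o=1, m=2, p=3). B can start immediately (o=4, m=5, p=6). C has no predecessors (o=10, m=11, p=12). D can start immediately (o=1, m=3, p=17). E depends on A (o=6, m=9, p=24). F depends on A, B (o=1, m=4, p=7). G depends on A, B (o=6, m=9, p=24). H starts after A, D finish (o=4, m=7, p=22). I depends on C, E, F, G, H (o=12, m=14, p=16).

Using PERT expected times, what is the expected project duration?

30 hours

te_A = (1 + 4·2 + 3)/6 = 12/6 = 2
te_B = (4 + 4·5 + 6)/6 = 30/6 = 5
te_C = (10 + 4·11 + 12)/6 = 66/6 = 11
te_D = (1 + 4·3 + 17)/6 = 30/6 = 5
te_E = (6 + 4·9 + 24)/6 = 66/6 = 11
te_F = (1 + 4·4 + 7)/6 = 24/6 = 4
te_G = (6 + 4·9 + 24)/6 = 66/6 = 11
te_H = (4 + 4·7 + 22)/6 = 54/6 = 9
te_I = (12 + 4·14 + 16)/6 = 84/6 = 14

Forward pass:
ES_A = 0; EF_A = 2
ES_B = 0; EF_B = 5
ES_C = 0; EF_C = 11
ES_D = 0; EF_D = 5
ES_E = 2; EF_E = 2+11 = 13
ES_F = max(EF_A=2, EF_B=5) = 5; EF_F = 5+4 = 9
ES_G = max(EF_A=2, EF_B=5) = 5; EF_G = 5+11 = 16
ES_H = max(EF_A=2, EF_D=5) = 5; EF_H = 5+9 = 14
ES_I = max(EF_C=11, EF_E=13, EF_F=9, EF_G=16, EF_H=14) = 16; EF_I = 16+14 = 30
Expected project duration μ = 30 hours. Critical path: B → G → I.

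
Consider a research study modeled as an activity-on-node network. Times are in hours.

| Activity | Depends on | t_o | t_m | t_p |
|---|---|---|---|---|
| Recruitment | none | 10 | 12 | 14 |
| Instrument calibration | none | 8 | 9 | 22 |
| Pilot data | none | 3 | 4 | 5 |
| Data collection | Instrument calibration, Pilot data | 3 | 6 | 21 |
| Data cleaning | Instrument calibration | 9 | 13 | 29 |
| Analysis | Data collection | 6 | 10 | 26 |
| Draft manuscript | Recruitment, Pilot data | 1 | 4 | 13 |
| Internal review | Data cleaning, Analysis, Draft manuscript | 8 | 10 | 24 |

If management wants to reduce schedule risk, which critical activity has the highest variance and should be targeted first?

te_Recruitment = (10 + 4·12 + 14)/6 = 72/6 = 12; σ²_Recruitment = ((14−10)/6)² = 0.444
te_Instrument calibration = (8 + 4·9 + 22)/6 = 66/6 = 11; σ²_Instrument calibration = ((22−8)/6)² = 5.444
te_Pilot data = (3 + 4·4 + 5)/6 = 24/6 = 4; σ²_Pilot data = ((5−3)/6)² = 0.111
te_Data collection = (3 + 4·6 + 21)/6 = 48/6 = 8; σ²_Data collection = ((21−3)/6)² = 9.000
te_Data cleaning = (9 + 4·13 + 29)/6 = 90/6 = 15; σ²_Data cleaning = ((29−9)/6)² = 11.111
te_Analysis = (6 + 4·10 + 26)/6 = 72/6 = 12; σ²_Analysis = ((26−6)/6)² = 11.111
te_Draft manuscript = (1 + 4·4 + 13)/6 = 30/6 = 5; σ²_Draft manuscript = ((13−1)/6)² = 4.000
te_Internal review = (8 + 4·10 + 24)/6 = 72/6 = 12; σ²_Internal review = ((24−8)/6)² = 7.111

Forward pass:
ES_Recruitment = 0; EF_Recruitment = 12
ES_Instrument calibration = 0; EF_Instrument calibration = 11
ES_Pilot data = 0; EF_Pilot data = 4
ES_Data collection = max(EF_Instrument calibration=11, EF_Pilot data=4) = 11; EF_Data collection = 11+8 = 19
ES_Data cleaning = 11; EF_Data cleaning = 11+15 = 26
ES_Analysis = 19; EF_Analysis = 19+12 = 31
ES_Draft manuscript = max(EF_Recruitment=12, EF_Pilot data=4) = 12; EF_Draft manuscript = 12+5 = 17
ES_Internal review = max(EF_Data cleaning=26, EF_Analysis=31, EF_Draft manuscript=17) = 31; EF_Internal review = 31+12 = 43
Expected project duration μ = 43 hours. Critical path: Instrument calibration → Data collection → Analysis → Internal review.

Variances on critical path: σ²_Instrument calibration=5.444, σ²_Data collection=9.000, σ²_Analysis=11.111, σ²_Internal review=7.111.
Largest is σ²_Analysis = 11.111.

Analysis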